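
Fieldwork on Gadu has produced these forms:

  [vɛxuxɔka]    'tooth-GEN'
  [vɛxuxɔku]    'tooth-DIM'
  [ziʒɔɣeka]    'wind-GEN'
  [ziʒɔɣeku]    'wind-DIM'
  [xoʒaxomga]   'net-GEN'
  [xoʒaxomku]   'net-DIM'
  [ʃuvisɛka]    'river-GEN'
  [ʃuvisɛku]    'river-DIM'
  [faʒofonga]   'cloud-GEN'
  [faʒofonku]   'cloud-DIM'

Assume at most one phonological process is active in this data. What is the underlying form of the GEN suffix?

The GEN suffix surfaces as [-ga] and [-ka], depending on the final segment of the stem.
By contrast the DIM suffix keeps its initial [k] throughout — that segment must be underlying.
The GEN suffix is therefore /-ga/ underlyingly, with post-vocalic devoicing: voiced stops become voiceless after a vowel.

/-ga/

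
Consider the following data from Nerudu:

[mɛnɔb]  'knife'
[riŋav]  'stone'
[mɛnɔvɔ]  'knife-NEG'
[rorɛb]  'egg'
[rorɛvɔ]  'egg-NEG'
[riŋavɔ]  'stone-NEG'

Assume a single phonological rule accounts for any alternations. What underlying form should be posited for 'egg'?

/rorɛb/

The stem for 'egg' ends in [b] in [rorɛb] but [v] in [rorɛvɔ].
But 'stone' keeps [v] in both environments ([riŋav], [riŋavɔ]), so there is no rule changing /v/ to [b] in isolation.
So /b/ is underlying, and a rule of intervocalic spirantization — voiced stops become fricatives between vowels — gives [v].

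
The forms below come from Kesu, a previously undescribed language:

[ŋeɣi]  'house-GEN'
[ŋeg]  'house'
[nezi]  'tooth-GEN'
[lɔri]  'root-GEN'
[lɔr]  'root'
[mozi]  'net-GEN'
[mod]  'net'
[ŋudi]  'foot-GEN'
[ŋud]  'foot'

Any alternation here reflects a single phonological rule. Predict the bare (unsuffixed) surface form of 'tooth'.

[ned]

The stem for 'net' ends in [z] in [mozi] but [d] in [mod].
The stem 'foot' ([ŋudi], [ŋud]) shows [d] unchanged in both environments, so [d] cannot be basic with [z] derived before the GEN suffix.
Therefore /z/ is basic and [d] is derived by word-final hardening (voiced fricatives become stops word-finally).
From [nezi] the stem 'tooth' is /nez/; word-finally this yields [ned].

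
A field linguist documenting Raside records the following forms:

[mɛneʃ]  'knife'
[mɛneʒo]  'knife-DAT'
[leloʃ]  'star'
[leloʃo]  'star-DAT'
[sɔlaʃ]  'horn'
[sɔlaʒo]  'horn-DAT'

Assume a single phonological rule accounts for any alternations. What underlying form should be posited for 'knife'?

/mɛneʒ/

The root 'knife' surfaces as [mɛneʃ] and [mɛneʒo], with a stem-final [ʃ] ~ [ʒ] alternation.
If /ʃ/ were underlying and a rule turned it into [ʒ] before the DAT suffix, 'star' would also alternate; but it has [ʃ] in both [leloʃ] and [leloʃo].
The underlying segment must be /ʒ/; voiced obstruents become voiceless word-finally, yielding [ʃ] there.
The underlying form of 'knife' is therefore /mɛneʒ/.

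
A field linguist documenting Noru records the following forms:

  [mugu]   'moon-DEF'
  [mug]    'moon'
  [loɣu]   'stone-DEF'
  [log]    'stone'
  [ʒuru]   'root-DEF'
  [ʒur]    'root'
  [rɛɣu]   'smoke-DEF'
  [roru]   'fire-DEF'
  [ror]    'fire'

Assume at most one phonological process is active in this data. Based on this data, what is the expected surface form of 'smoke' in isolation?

The stem for 'stone' ends in [ɣ] in [loɣu] but [g] in [log].
The stem 'moon' ([mugu], [mug]) shows [g] unchanged in both environments, so [g] cannot be basic with [ɣ] derived before the DEF suffix.
The underlying segment must be /ɣ/; voiced fricatives become stops word-finally, yielding [g] there.
The one attested form of 'smoke', [rɛɣu], shows underlying /rɛɣ/. Applying the same rule word-finally gives [rɛg].

[rɛg]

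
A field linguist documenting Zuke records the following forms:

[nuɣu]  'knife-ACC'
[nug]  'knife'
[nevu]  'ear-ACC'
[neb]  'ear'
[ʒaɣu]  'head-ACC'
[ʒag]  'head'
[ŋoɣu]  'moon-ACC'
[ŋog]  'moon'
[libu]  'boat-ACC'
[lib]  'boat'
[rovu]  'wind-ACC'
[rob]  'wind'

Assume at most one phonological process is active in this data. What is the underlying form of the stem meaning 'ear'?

/nev/

The root 'ear' surfaces as [nevu] and [neb], with a stem-final [v] ~ [b] alternation.
If /b/ were underlying and a rule turned it into [v] before the ACC suffix, 'boat' would also alternate; but it has [b] in both [libu] and [lib].
So /v/ is underlying, and a rule of word-final hardening — voiced fricatives become stops word-finally — gives [b].
So 'ear' = /nev/.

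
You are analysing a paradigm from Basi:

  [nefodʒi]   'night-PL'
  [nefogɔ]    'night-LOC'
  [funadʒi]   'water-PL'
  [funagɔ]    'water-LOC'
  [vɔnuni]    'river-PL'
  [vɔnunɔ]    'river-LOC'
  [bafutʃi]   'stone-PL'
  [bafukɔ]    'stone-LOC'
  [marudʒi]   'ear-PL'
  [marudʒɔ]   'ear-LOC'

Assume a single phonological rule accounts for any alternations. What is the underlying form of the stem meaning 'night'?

/nefog/

'night' shows [dʒ] ~ [g] at the end of the stem ([nefodʒi] vs [nefogɔ]).
But 'ear' keeps [dʒ] in both environments ([marudʒi], [marudʒɔ]), so there is no rule changing /dʒ/ to [g] before the LOC suffix.
The underlying segment must be /g/; /k/ and /g/ become palato-alveolar [tʃ] and [dʒ] before a front vowel, yielding [dʒ] there.
The underlying form of 'night' is therefore /nefog/.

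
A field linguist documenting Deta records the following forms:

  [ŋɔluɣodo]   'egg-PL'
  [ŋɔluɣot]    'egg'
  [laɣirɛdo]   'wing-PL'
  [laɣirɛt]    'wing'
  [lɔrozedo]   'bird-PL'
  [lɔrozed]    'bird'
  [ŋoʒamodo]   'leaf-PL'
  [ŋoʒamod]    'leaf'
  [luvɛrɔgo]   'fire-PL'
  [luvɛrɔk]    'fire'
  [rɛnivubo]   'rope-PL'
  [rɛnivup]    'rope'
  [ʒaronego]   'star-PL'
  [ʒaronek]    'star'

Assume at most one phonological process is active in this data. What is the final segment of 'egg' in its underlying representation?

/t/

In [ŋɔluɣodo] and [ŋɔluɣot] the final segment of 'egg' alternates: [d] ~ [t].
But 'leaf' keeps [d] in both environments ([ŋoʒamodo], [ŋoʒamod]), so there is no rule changing /d/ to [t] in isolation.
The alternation reflects intervocalic voicing: voiceless stops become voiced between vowels. /t/ is underlying.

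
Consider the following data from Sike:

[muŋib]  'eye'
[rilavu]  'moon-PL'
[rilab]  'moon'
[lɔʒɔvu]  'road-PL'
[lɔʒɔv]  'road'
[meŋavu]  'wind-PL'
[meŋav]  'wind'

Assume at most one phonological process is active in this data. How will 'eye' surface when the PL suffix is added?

[muŋivu]

The stem for 'moon' ends in [v] in [rilavu] but [b] in [rilab].
The stem 'wind' ([meŋavu], [meŋav]) shows [v] unchanged in both environments, so [v] cannot be basic with [b] derived in isolation.
The underlying segment must be /b/; voiced stops become fricatives between vowels, yielding [v] there.
From [muŋib] the stem 'eye' is /muŋib/; between vowels this yields [muŋivu].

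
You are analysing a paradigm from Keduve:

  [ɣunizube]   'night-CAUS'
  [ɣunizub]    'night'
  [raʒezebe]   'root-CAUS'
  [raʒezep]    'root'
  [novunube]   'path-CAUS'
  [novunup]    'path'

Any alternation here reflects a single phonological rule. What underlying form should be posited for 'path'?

/novunup/

In [novunube] and [novunup] the final segment of 'path' alternates: [b] ~ [p].
The stem 'night' ([ɣunizube], [ɣunizub]) shows [b] unchanged in both environments, so [b] cannot be basic with [p] derived in isolation.
Therefore /p/ is basic and [b] is derived by intervocalic voicing (voiceless stops become voiced between vowels).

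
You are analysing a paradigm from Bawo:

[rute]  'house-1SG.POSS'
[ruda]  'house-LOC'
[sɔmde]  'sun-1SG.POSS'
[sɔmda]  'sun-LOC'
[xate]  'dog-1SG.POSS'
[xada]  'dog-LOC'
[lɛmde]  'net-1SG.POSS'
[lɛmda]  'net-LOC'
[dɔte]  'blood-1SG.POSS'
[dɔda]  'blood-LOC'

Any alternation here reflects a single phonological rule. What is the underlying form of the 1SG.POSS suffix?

The 1SG.POSS morpheme has two allomorphs, [-de] and [-te].
By contrast the LOC suffix keeps its initial [d] throughout — that segment must be underlying.
The 1SG.POSS suffix is therefore /-te/ underlyingly, with post-nasal voicing: voiceless stops become voiced after a nasal.

/-te/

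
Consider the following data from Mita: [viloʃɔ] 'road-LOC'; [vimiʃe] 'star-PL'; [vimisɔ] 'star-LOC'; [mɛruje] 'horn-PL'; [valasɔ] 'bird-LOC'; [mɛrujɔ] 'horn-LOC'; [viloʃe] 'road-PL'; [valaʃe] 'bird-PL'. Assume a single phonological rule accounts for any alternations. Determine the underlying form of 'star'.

'star' shows [s] ~ [ʃ] at the end of the stem ([vimisɔ] vs [vimiʃe]).
Compare 'road', with invariant [ʃ] in [viloʃɔ] and [viloʃe]: an analysis with underlying /ʃ/ and a rule producing [s] before the LOC suffix would wrongly predict alternation here too.
The underlying segment must be /s/; /s/ becomes palato-alveolar [ʃ] before a front vowel, yielding [ʃ] there.

/vimis/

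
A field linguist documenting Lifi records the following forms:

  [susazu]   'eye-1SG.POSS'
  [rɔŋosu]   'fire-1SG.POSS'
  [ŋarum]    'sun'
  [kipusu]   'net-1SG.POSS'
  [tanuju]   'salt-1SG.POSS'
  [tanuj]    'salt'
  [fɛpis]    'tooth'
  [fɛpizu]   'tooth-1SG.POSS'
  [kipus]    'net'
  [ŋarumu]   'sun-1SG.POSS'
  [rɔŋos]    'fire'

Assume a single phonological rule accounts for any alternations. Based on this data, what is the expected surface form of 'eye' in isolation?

The stem for 'tooth' ends in [z] in [fɛpizu] but [s] in [fɛpis].
Compare 'fire', with invariant [s] in [rɔŋosu] and [rɔŋos]: an analysis with underlying /s/ and a rule producing [z] before the 1SG.POSS suffix would wrongly predict alternation here too.
The alternation reflects word-final obstruent devoicing: voiced obstruents become voiceless word-finally. /z/ is underlying.
From [susazu] the stem 'eye' is /susaz/; word-finally this yields [susas].

[susas]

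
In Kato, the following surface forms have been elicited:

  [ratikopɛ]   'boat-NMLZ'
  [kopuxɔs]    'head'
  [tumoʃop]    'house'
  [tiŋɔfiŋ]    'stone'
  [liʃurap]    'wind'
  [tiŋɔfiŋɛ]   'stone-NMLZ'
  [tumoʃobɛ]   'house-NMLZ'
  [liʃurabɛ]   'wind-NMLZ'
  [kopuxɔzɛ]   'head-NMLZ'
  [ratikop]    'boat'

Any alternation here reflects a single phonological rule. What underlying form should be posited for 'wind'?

The stem for 'wind' ends in [p] in [liʃurap] but [b] in [liʃurabɛ].
Compare 'boat', with invariant [p] in [ratikop] and [ratikopɛ]: an analysis with underlying /p/ and a rule producing [b] before the NMLZ suffix would wrongly predict alternation here too.
Therefore /b/ is basic and [p] is derived by word-final obstruent devoicing (voiced obstruents become voiceless word-finally).
Hence 'wind' is /liʃurab/ underlyingly.

/liʃurab/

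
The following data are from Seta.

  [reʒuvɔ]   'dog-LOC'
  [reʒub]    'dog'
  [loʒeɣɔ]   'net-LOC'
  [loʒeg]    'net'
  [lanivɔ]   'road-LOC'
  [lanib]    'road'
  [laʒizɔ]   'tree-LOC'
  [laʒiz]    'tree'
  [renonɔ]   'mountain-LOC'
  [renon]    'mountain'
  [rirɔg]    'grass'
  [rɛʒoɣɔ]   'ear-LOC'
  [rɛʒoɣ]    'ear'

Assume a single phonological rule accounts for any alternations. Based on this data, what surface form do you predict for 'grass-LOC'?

The root 'net' surfaces as [loʒeɣɔ] and [loʒeg], with a stem-final [ɣ] ~ [g] alternation.
If /ɣ/ were underlying and a rule turned it into [g] in isolation, 'ear' would also alternate; but it has [ɣ] in both [rɛʒoɣɔ] and [rɛʒoɣ].
So /g/ is underlying, and a rule of intervocalic spirantization — voiced stops become fricatives between vowels — gives [ɣ].
From [rirɔg] the stem 'grass' is /rirɔg/; between vowels this yields [rirɔɣɔ].

[rirɔɣɔ]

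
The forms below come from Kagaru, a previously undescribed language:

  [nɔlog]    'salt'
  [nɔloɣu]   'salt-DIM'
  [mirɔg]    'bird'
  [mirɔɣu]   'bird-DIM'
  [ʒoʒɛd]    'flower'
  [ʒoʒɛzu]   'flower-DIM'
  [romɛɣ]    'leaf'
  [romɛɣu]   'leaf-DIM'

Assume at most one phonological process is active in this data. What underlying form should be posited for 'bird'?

/mirɔg/

'bird' shows [g] ~ [ɣ] at the end of the stem ([mirɔg] vs [mirɔɣu]).
The stem 'leaf' ([romɛɣ], [romɛɣu]) shows [ɣ] unchanged in both environments, so [ɣ] cannot be basic with [g] derived in isolation.
So /g/ is underlying, and a rule of intervocalic spirantization — voiced stops become fricatives between vowels — gives [ɣ].
The underlying form of 'bird' is therefore /mirɔg/.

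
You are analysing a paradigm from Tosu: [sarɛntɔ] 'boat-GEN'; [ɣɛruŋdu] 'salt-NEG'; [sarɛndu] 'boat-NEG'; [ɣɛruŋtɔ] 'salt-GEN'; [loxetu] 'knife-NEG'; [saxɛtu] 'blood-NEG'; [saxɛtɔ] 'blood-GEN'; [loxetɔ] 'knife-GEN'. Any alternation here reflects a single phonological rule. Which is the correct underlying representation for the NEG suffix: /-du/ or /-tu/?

/-du/

The NEG suffix surfaces as [-du] and [-tu], depending on the final segment of the stem.
By contrast the GEN suffix keeps its initial [t] throughout — that segment must be underlying.
The NEG suffix is therefore /-du/ underlyingly, with post-vocalic devoicing: voiced stops become voiceless after a vowel.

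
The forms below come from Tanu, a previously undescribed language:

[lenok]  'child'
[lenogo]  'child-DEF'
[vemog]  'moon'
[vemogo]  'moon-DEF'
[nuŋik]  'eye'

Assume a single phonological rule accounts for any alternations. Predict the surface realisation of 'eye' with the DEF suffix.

[nuŋigo]

The root 'child' surfaces as [lenok] and [lenogo], with a stem-final [k] ~ [g] alternation.
If /g/ were underlying and a rule turned it into [k] in isolation, 'moon' would also alternate; but it has [g] in both [vemog] and [vemogo].
So /k/ is underlying, and a rule of intervocalic voicing — voiceless stops become voiced between vowels — gives [g].
The one attested form of 'eye', [nuŋik], shows underlying /nuŋik/. Applying the same rule between vowels gives [nuŋigo].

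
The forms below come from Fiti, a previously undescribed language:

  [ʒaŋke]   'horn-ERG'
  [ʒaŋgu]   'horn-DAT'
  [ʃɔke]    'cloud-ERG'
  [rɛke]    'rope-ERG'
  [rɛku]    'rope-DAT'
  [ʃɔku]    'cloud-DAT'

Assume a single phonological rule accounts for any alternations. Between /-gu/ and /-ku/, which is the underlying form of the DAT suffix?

/-gu/

The DAT suffix surfaces as [-gu] and [-ku], depending on the final segment of the stem.
The ERG suffix, which begins with [k], is invariant after every stem; so [k] is not altered by any rule here.
The DAT suffix is therefore /-gu/ underlyingly, with post-vocalic devoicing: voiced stops become voiceless after a vowel.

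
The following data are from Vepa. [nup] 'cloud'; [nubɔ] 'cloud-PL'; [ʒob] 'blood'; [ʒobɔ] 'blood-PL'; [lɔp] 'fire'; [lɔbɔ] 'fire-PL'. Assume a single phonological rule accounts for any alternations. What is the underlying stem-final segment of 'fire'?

/p/

In [lɔp] and [lɔbɔ] the final segment of 'fire' alternates: [p] ~ [b].
Compare 'blood', with invariant [b] in [ʒob] and [ʒobɔ]: an analysis with underlying /b/ and a rule producing [p] in isolation would wrongly predict alternation here too.
The alternation reflects intervocalic voicing: voiceless stops become voiced between vowels. /p/ is underlying.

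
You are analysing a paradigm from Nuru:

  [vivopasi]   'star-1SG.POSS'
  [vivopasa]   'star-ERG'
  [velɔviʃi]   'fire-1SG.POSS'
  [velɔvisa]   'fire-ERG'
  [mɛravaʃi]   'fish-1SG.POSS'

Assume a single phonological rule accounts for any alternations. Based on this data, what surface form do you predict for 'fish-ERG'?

[mɛravasa]

'fire' shows [ʃ] ~ [s] at the end of the stem ([velɔviʃi] vs [velɔvisa]).
Compare 'star', with invariant [s] in [vivopasi] and [vivopasa]: an analysis with underlying /s/ and a rule producing [ʃ] before the 1SG.POSS suffix would wrongly predict alternation here too.
The alternation reflects depalatalization: palato-alveolar /ʃ/ becomes [s] when no front vowel follows. /ʃ/ is underlying.
The one attested form of 'fish', [mɛravaʃi], shows underlying /mɛravaʃ/. Applying the same rule when no front vowel follows gives [mɛravasa].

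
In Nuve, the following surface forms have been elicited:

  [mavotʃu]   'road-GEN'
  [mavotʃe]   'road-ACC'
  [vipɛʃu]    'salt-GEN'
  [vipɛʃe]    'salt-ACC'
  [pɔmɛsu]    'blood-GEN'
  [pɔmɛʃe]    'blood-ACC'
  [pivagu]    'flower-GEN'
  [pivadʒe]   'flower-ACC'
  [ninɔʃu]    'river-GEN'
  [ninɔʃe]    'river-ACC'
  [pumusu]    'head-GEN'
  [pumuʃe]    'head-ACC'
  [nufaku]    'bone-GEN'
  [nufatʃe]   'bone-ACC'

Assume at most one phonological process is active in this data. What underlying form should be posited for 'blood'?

/pɔmɛs/

The root 'blood' surfaces as [pɔmɛsu] and [pɔmɛʃe], with a stem-final [s] ~ [ʃ] alternation.
But 'river' keeps [ʃ] in both environments ([ninɔʃu], [ninɔʃe]), so there is no rule changing /ʃ/ to [s] before the GEN suffix.
So /s/ is underlying, and a rule of palatalization before a front vowel — /k/, /g/ and /s/ become palato-alveolar [tʃ], [dʒ] and [ʃ] before a front vowel — gives [ʃ].
So 'blood' = /pɔmɛs/.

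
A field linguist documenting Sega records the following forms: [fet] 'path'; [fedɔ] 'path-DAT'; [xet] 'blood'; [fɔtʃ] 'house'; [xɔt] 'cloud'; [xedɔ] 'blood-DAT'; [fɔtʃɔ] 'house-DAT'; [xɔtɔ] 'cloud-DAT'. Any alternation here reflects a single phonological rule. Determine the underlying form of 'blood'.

In [xet] and [xedɔ] the final segment of 'blood' alternates: [t] ~ [d].
If /t/ were underlying and a rule turned it into [d] before the DAT suffix, 'cloud' would also alternate; but it has [t] in both [xɔt] and [xɔtɔ].
The alternation reflects word-final obstruent devoicing: voiced obstruents become voiceless word-finally. /d/ is underlying.

/xed/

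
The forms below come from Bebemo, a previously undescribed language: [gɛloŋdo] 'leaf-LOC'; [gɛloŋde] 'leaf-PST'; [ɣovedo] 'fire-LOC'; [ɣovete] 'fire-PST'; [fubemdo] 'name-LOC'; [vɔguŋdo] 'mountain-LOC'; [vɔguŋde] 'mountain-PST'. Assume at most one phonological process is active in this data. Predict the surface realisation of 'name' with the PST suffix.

The PST suffix surfaces as [-de] and [-te], depending on the final segment of the stem.
The LOC suffix, which begins with [d], is invariant after every stem; so [d] is not altered by any rule here.
So the underlying form is /-te/, and voiceless stops become voiced after a nasal.
After 'name', which ends in a nasal, the suffix surfaces as [-de], giving [fubemde].

[fubemde]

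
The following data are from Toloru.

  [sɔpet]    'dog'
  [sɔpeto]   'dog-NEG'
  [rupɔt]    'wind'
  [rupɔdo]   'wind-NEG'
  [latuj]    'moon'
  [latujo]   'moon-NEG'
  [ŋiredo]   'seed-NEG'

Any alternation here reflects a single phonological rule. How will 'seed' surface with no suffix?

[ŋiret]

The root 'wind' surfaces as [rupɔt] and [rupɔdo], with a stem-final [t] ~ [d] alternation.
If /t/ were underlying and a rule turned it into [d] before the NEG suffix, 'dog' would also alternate; but it has [t] in both [sɔpet] and [sɔpeto].
So /d/ is underlying, and a rule of word-final obstruent devoicing — voiced obstruents become voiceless word-finally — gives [t].
From [ŋiredo] the stem 'seed' is /ŋired/; word-finally this yields [ŋiret].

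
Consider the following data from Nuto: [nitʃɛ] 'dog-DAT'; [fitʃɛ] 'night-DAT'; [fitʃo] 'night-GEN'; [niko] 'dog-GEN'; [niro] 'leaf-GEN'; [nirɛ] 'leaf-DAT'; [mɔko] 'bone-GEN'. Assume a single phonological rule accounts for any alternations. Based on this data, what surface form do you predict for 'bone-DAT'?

In [niko] and [nitʃɛ] the final segment of 'dog' alternates: [k] ~ [tʃ].
But 'night' keeps [tʃ] in both environments ([fitʃo], [fitʃɛ]), so there is no rule changing /tʃ/ to [k] before the GEN suffix.
The underlying segment must be /k/; /k/ becomes palato-alveolar [tʃ] before a front vowel, yielding [tʃ] there.
The one attested form of 'bone', [mɔko], shows underlying /mɔk/. Applying the same rule before a front vowel gives [mɔtʃɛ].

[mɔtʃɛ]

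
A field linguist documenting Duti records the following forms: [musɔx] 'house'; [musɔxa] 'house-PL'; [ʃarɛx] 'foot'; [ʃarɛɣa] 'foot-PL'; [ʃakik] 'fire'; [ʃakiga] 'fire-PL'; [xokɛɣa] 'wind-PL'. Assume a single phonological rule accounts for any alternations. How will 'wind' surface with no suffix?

In [ʃarɛx] and [ʃarɛɣa] the final segment of 'foot' alternates: [x] ~ [ɣ].
Compare 'house', with invariant [x] in [musɔx] and [musɔxa]: an analysis with underlying /x/ and a rule producing [ɣ] before the PL suffix would wrongly predict alternation here too.
So /ɣ/ is underlying, and a rule of word-final obstruent devoicing — voiced obstruents become voiceless word-finally — gives [x].
From [xokɛɣa] the stem 'wind' is /xokɛɣ/; word-finally this yields [xokɛx].

[xokɛx]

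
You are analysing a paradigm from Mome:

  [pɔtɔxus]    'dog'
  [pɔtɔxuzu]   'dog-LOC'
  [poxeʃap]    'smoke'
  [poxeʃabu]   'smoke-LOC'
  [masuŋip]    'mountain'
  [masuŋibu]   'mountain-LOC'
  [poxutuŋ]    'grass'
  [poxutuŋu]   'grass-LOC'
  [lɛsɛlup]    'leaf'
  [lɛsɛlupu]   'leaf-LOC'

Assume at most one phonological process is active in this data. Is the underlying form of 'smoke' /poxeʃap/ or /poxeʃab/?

'smoke' shows [p] ~ [b] at the end of the stem ([poxeʃap] vs [poxeʃabu]).
If /p/ were underlying and a rule turned it into [b] before the LOC suffix, 'leaf' would also alternate; but it has [p] in both [lɛsɛlup] and [lɛsɛlupu].
Therefore /b/ is basic and [p] is derived by word-final obstruent devoicing (voiced obstruents become voiceless word-finally).

/poxeʃab/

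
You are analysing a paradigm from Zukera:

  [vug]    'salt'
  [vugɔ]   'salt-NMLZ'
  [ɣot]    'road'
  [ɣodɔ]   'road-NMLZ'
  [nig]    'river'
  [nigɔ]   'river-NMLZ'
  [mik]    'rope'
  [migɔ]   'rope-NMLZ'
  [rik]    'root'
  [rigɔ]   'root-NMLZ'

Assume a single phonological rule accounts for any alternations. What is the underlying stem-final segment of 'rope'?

The stem for 'rope' ends in [k] in [mik] but [g] in [migɔ].
The stem 'river' ([nig], [nigɔ]) shows [g] unchanged in both environments, so [g] cannot be basic with [k] derived in isolation.
The underlying segment must be /k/; voiceless stops become voiced between vowels, yielding [g] there.

/k/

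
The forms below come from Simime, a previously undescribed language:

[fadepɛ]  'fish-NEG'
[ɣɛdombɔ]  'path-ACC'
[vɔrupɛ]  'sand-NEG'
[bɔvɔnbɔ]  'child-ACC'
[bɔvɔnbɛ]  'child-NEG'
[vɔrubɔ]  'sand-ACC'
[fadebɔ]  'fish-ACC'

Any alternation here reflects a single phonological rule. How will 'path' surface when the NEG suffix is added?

[ɣɛdombɛ]

The NEG morpheme has two allomorphs, [-bɛ] and [-pɛ].
The ACC suffix, which begins with [b], is invariant after every stem; so [b] is not altered by any rule here.
The NEG suffix is therefore /-pɛ/ underlyingly, with post-nasal voicing: voiceless stops become voiced after a nasal.
After 'path', which ends in a nasal, the suffix surfaces as [-bɛ], giving [ɣɛdombɛ].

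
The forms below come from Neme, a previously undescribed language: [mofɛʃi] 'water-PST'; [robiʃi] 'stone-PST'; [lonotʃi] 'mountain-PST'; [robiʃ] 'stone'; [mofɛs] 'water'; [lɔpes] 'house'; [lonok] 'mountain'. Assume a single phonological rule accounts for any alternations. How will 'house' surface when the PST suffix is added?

The root 'water' surfaces as [mofɛs] and [mofɛʃi], with a stem-final [s] ~ [ʃ] alternation.
But 'stone' keeps [ʃ] in both environments ([robiʃ], [robiʃi]), so there is no rule changing /ʃ/ to [s] in isolation.
Therefore /s/ is basic and [ʃ] is derived by palatalization before a front vowel (/k/ and /s/ become palato-alveolar [tʃ] and [ʃ] before a front vowel).
The one attested form of 'house', [lɔpes], shows underlying /lɔpes/. Applying the same rule before a front vowel gives [lɔpeʃi].

[lɔpeʃi]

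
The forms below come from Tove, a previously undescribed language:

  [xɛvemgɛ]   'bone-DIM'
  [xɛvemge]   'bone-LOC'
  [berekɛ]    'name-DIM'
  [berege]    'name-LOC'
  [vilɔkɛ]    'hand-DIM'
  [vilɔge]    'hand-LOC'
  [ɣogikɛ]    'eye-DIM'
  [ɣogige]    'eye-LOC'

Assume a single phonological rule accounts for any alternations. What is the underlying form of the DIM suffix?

The DIM suffix surfaces as [-gɛ] and [-kɛ], depending on the final segment of the stem.
The LOC suffix, which begins with [g], is invariant after every stem; so [g] is not altered by any rule here.
The DIM suffix is therefore /-kɛ/ underlyingly, with post-nasal voicing: voiceless stops become voiced after a nasal.

/-kɛ/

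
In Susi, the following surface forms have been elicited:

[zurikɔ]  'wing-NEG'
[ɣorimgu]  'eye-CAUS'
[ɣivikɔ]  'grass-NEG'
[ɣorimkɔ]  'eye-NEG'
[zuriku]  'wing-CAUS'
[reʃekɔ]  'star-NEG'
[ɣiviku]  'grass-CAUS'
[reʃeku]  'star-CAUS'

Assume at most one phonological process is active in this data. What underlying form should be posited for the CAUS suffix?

/-gu/

The CAUS morpheme has two allomorphs, [-gu] and [-ku].
The NEG suffix, which begins with [k], is invariant after every stem; so [k] is not altered by any rule here.
So the underlying form is /-gu/, and voiced stops become voiceless after a vowel.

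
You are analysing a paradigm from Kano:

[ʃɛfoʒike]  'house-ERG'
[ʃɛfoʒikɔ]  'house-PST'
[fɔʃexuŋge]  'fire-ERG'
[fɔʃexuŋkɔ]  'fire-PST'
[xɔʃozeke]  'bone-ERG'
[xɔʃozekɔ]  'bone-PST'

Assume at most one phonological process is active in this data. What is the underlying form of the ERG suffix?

The ERG suffix surfaces as [-ge] and [-ke], depending on the final segment of the stem.
The PST suffix, which begins with [k], is invariant after every stem; so [k] is not altered by any rule here.
So the underlying form is /-ge/, and voiced stops become voiceless after a vowel.

/-ge/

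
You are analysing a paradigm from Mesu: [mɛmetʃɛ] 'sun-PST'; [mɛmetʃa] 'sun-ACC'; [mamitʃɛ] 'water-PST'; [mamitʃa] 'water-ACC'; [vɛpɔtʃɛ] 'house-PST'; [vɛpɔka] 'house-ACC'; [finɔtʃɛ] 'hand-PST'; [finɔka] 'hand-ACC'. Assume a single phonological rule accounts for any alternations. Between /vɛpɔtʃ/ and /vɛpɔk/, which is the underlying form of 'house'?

/vɛpɔk/

The root 'house' surfaces as [vɛpɔtʃɛ] and [vɛpɔka], with a stem-final [tʃ] ~ [k] alternation.
The stem 'sun' ([mɛmetʃɛ], [mɛmetʃa]) shows [tʃ] unchanged in both environments, so [tʃ] cannot be basic with [k] derived before the ACC suffix.
The underlying segment must be /k/; /k/ becomes palato-alveolar [tʃ] before a front vowel, yielding [tʃ] there.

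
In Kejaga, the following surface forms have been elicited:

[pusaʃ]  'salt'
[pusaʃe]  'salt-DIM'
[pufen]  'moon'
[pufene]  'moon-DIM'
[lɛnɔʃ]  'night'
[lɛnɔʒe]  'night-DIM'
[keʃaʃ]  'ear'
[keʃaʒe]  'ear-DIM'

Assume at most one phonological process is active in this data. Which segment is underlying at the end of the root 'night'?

The stem for 'night' ends in [ʃ] in [lɛnɔʃ] but [ʒ] in [lɛnɔʒe].
The stem 'salt' ([pusaʃ], [pusaʃe]) shows [ʃ] unchanged in both environments, so [ʃ] cannot be basic with [ʒ] derived before the DIM suffix.
So /ʒ/ is underlying, and a rule of word-final obstruent devoicing — voiced obstruents become voiceless word-finally — gives [ʃ].

/ʒ/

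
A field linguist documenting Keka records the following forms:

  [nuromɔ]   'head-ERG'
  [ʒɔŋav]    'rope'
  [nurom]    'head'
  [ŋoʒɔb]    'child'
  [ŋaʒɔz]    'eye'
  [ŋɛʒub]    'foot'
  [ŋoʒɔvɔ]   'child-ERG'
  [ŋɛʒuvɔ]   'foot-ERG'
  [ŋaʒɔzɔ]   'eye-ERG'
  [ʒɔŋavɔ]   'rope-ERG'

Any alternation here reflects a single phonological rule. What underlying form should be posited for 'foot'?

The root 'foot' surfaces as [ŋɛʒub] and [ŋɛʒuvɔ], with a stem-final [b] ~ [v] alternation.
But 'rope' keeps [v] in both environments ([ʒɔŋav], [ʒɔŋavɔ]), so there is no rule changing /v/ to [b] in isolation.
The alternation reflects intervocalic spirantization: voiced stops become fricatives between vowels. /b/ is underlying.
So 'foot' = /ŋɛʒub/.

/ŋɛʒub/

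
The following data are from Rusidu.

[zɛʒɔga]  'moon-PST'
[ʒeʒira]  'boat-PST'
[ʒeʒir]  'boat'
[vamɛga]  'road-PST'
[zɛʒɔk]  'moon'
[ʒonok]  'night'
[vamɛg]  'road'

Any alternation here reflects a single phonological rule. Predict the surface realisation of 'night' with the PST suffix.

The stem for 'moon' ends in [k] in [zɛʒɔk] but [g] in [zɛʒɔga].
If /g/ were underlying and a rule turned it into [k] in isolation, 'road' would also alternate; but it has [g] in both [vamɛg] and [vamɛga].
The underlying segment must be /k/; voiceless stops become voiced between vowels, yielding [g] there.
The one attested form of 'night', [ʒonok], shows underlying /ʒonok/. Applying the same rule between vowels gives [ʒonoga].

[ʒonoga]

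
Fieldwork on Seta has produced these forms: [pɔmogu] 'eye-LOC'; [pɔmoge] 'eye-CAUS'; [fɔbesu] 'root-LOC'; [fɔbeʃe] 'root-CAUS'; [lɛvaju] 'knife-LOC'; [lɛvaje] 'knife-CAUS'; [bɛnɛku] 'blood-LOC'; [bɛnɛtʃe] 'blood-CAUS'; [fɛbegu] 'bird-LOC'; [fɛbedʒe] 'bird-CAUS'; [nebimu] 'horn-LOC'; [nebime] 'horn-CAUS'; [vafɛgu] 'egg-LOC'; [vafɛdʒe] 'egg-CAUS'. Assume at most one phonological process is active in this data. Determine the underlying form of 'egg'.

The stem for 'egg' ends in [g] in [vafɛgu] but [dʒ] in [vafɛdʒe].
The stem 'eye' ([pɔmogu], [pɔmoge]) shows [g] unchanged in both environments, so [g] cannot be basic with [dʒ] derived before the CAUS suffix.
The alternation reflects depalatalization: palato-alveolar /tʃ/, /dʒ/ and /ʃ/ become [k], [g] and [s] when no front vowel follows. /dʒ/ is underlying.
The underlying form of 'egg' is therefore /vafɛdʒ/.

/vafɛdʒ/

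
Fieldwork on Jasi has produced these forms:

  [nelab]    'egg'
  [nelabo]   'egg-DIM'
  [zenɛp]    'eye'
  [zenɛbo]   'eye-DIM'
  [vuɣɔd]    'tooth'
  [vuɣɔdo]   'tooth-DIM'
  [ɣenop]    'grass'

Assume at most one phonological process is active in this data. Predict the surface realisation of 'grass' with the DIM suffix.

The stem for 'eye' ends in [p] in [zenɛp] but [b] in [zenɛbo].
If /b/ were underlying and a rule turned it into [p] in isolation, 'egg' would also alternate; but it has [b] in both [nelab] and [nelabo].
Therefore /p/ is basic and [b] is derived by intervocalic voicing (voiceless stops become voiced between vowels).
From [ɣenop] the stem 'grass' is /ɣenop/; between vowels this yields [ɣenobo].

[ɣenobo]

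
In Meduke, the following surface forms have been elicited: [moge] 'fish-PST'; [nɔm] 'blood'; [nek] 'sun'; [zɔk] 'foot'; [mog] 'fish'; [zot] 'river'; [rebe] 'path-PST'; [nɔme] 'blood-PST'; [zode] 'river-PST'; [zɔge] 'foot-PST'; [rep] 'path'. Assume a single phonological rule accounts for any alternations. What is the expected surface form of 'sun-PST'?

[nege]

The root 'foot' surfaces as [zɔge] and [zɔk], with a stem-final [g] ~ [k] alternation.
The stem 'fish' ([moge], [mog]) shows [g] unchanged in both environments, so [g] cannot be basic with [k] derived in isolation.
The underlying segment must be /k/; voiceless stops become voiced between vowels, yielding [g] there.
From [nek] the stem 'sun' is /nek/; between vowels this yields [nege].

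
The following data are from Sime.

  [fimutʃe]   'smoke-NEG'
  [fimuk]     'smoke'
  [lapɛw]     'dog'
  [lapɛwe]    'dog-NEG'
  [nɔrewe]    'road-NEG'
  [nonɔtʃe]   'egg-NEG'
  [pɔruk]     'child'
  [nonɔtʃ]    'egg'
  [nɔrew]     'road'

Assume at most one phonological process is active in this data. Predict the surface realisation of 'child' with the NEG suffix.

[pɔrutʃe]

The root 'smoke' surfaces as [fimuk] and [fimutʃe], with a stem-final [k] ~ [tʃ] alternation.
Compare 'egg', with invariant [tʃ] in [nonɔtʃ] and [nonɔtʃe]: an analysis with underlying /tʃ/ and a rule producing [k] in isolation would wrongly predict alternation here too.
The underlying segment must be /k/; /k/ becomes palato-alveolar [tʃ] before a front vowel, yielding [tʃ] there.
From [pɔruk] the stem 'child' is /pɔruk/; before a front vowel this yields [pɔrutʃe].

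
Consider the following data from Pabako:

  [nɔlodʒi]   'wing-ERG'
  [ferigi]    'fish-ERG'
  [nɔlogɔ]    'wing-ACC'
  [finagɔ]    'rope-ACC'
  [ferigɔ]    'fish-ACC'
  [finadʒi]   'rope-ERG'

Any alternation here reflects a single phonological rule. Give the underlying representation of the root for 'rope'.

In [finagɔ] and [finadʒi] the final segment of 'rope' alternates: [g] ~ [dʒ].
Compare 'fish', with invariant [g] in [ferigɔ] and [ferigi]: an analysis with underlying /g/ and a rule producing [dʒ] before the ERG suffix would wrongly predict alternation here too.
The underlying segment must be /dʒ/; palato-alveolar /dʒ/ becomes [g] when no front vowel follows, yielding [g] there.
The underlying form of 'rope' is therefore /finadʒ/.

/finadʒ/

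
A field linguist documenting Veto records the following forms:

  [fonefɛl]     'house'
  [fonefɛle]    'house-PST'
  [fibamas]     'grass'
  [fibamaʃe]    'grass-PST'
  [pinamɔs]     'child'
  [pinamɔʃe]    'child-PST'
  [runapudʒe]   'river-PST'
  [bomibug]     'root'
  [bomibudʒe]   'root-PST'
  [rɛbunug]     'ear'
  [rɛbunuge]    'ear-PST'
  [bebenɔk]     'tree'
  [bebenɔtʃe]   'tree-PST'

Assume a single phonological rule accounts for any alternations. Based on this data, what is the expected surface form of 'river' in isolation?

[runapug]

In [bomibug] and [bomibudʒe] the final segment of 'root' alternates: [g] ~ [dʒ].
If /g/ were underlying and a rule turned it into [dʒ] before the PST suffix, 'ear' would also alternate; but it has [g] in both [rɛbunug] and [rɛbunuge].
So /dʒ/ is underlying, and a rule of depalatalization — palato-alveolar /tʃ/, /dʒ/ and /ʃ/ become [k], [g] and [s] when no front vowel follows — gives [g].
The one attested form of 'river', [runapudʒe], shows underlying /runapudʒ/. Applying the same rule when no front vowel follows gives [runapug].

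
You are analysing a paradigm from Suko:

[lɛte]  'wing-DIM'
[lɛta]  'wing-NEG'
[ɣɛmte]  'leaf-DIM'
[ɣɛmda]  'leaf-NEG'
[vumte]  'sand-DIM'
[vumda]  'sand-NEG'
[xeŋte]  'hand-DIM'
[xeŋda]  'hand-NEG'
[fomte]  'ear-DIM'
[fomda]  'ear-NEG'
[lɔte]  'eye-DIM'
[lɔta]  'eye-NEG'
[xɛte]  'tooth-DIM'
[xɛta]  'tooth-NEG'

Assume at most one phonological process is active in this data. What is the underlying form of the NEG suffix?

/-da/

The NEG suffix surfaces as [-da] and [-ta], depending on the final segment of the stem.
The DIM suffix, which begins with [t], is invariant after every stem; so [t] is not altered by any rule here.
So the underlying form is /-da/, and voiced stops become voiceless after a vowel.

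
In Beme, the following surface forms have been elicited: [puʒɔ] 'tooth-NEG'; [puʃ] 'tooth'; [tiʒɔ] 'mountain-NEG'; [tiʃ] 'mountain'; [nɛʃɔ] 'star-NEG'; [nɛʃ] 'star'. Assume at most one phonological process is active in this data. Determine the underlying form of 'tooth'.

/puʒ/

The stem for 'tooth' ends in [ʒ] in [puʒɔ] but [ʃ] in [puʃ].
The stem 'star' ([nɛʃɔ], [nɛʃ]) shows [ʃ] unchanged in both environments, so [ʃ] cannot be basic with [ʒ] derived before the NEG suffix.
Therefore /ʒ/ is basic and [ʃ] is derived by word-final obstruent devoicing (voiced obstruents become voiceless word-finally).
The underlying form of 'tooth' is therefore /puʒ/.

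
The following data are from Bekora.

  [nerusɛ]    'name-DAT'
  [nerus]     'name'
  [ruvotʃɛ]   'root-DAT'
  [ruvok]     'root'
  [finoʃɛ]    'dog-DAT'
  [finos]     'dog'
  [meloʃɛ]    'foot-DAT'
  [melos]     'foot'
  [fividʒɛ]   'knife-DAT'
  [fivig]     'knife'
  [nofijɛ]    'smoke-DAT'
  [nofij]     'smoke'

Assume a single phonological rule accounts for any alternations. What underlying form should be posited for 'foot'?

In [meloʃɛ] and [melos] the final segment of 'foot' alternates: [ʃ] ~ [s].
The stem 'name' ([nerusɛ], [nerus]) shows [s] unchanged in both environments, so [s] cannot be basic with [ʃ] derived before the DAT suffix.
The alternation reflects depalatalization: palato-alveolar /tʃ/, /dʒ/ and /ʃ/ become [k], [g] and [s] when no front vowel follows. /ʃ/ is underlying.
So 'foot' = /meloʃ/.

/meloʃ/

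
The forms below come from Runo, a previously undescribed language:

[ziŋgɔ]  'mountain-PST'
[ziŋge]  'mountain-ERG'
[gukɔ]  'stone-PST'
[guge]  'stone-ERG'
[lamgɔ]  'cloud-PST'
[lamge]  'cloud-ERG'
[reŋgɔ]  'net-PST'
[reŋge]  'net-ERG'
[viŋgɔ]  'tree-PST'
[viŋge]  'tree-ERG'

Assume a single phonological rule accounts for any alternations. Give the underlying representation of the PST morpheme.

/-kɔ/

The PST morpheme has two allomorphs, [-gɔ] and [-kɔ].
The ERG suffix, which begins with [g], is invariant after every stem; so [g] is not altered by any rule here.
The PST suffix is therefore /-kɔ/ underlyingly, with post-nasal voicing: voiceless stops become voiced after a nasal.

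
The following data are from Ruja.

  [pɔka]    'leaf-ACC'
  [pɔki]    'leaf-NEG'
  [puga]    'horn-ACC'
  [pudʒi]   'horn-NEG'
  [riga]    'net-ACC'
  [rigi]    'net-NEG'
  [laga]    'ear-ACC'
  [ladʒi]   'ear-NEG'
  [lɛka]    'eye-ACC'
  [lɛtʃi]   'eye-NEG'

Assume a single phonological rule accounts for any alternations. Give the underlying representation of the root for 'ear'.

/ladʒ/

The stem for 'ear' ends in [g] in [laga] but [dʒ] in [ladʒi].
The stem 'net' ([riga], [rigi]) shows [g] unchanged in both environments, so [g] cannot be basic with [dʒ] derived before the NEG suffix.
The alternation reflects depalatalization: palato-alveolar /tʃ/ and /dʒ/ become [k] and [g] when no front vowel follows. /dʒ/ is underlying.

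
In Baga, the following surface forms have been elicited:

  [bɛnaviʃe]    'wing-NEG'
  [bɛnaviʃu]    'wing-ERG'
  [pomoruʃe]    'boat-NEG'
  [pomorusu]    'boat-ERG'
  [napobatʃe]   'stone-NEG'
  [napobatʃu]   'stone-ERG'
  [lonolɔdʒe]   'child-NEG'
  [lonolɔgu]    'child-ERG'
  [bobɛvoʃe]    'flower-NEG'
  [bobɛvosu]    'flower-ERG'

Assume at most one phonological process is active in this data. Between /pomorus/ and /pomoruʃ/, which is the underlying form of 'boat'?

/pomorus/

In [pomoruʃe] and [pomorusu] the final segment of 'boat' alternates: [ʃ] ~ [s].
The stem 'wing' ([bɛnaviʃe], [bɛnaviʃu]) shows [ʃ] unchanged in both environments, so [ʃ] cannot be basic with [s] derived before the ERG suffix.
The alternation reflects palatalization before a front vowel: /g/ and /s/ become palato-alveolar [dʒ] and [ʃ] before a front vowel. /s/ is underlying.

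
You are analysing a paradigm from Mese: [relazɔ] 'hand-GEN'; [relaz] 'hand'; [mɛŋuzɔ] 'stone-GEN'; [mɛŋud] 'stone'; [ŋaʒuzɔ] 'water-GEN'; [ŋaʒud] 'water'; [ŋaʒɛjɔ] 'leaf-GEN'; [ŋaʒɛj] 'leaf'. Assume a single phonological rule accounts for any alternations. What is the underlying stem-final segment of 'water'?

The root 'water' surfaces as [ŋaʒuzɔ] and [ŋaʒud], with a stem-final [z] ~ [d] alternation.
If /z/ were underlying and a rule turned it into [d] in isolation, 'hand' would also alternate; but it has [z] in both [relazɔ] and [relaz].
The alternation reflects intervocalic spirantization: voiced stops become fricatives between vowels. /d/ is underlying.

/d/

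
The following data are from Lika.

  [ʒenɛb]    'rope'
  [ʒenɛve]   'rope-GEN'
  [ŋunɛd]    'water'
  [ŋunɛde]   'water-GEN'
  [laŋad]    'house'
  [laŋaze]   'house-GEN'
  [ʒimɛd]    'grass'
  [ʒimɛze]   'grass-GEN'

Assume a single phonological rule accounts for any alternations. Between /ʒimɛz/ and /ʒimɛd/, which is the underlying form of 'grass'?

'grass' shows [d] ~ [z] at the end of the stem ([ʒimɛd] vs [ʒimɛze]).
But 'water' keeps [d] in both environments ([ŋunɛd], [ŋunɛde]), so there is no rule changing /d/ to [z] before the GEN suffix.
The underlying segment must be /z/; voiced fricatives become stops word-finally, yielding [d] there.

/ʒimɛz/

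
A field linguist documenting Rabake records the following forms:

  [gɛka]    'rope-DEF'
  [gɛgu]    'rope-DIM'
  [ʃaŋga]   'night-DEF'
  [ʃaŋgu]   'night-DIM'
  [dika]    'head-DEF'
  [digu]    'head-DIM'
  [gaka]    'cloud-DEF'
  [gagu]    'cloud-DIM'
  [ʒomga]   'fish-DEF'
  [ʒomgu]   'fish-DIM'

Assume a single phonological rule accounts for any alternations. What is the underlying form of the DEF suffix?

The DEF morpheme has two allomorphs, [-ga] and [-ka].
By contrast the DIM suffix keeps its initial [g] throughout — that segment must be underlying.
So the underlying form is /-ka/, and voiceless stops become voiced after a nasal.

/-ka/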